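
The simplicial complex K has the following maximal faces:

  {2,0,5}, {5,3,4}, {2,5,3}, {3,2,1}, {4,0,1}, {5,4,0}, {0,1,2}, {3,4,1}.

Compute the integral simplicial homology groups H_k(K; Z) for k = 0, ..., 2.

H_0 = Z,  H_1 = 0,  H_2 = Z.

Order the vertices as 0 < 1 < 2 < 3 < 4 < 5. Listing each simplex with vertices in this order, K has dimension 2 with simplices:

  0-simplices (6): [0], [1], [2], [3], [4], [5]
  1-simplices (12): [0,1], [0,2], [0,4], [0,5], [1,2], [1,3], [1,4], [2,3], [2,5], [3,4], [3,5], [4,5]
  2-simplices (8): [0,1,2], [0,1,4], [0,2,5], [0,4,5], [1,2,3], [1,3,4], [2,3,5], [3,4,5]

giving chain groups C_0 ≅ Z^6, C_1 ≅ Z^12, C_2 ≅ Z^8.

Boundary ∂_1: C_1 → C_0 maps an edge to its endpoints' difference, ∂[p,q] = q − p.
The 6×12 boundary matrix has rank 5 and Smith normal form diag(1,1,1,1,1).

∂_2: C_2 → C_1 sends each 2-simplex [p,q,r] to [q,r] − [p,r] + [p,q]. For instance
  ∂[1,2,3] = [2,3] − [1,3] + [1,2],
  ∂[2,3,5] = [3,5] − [2,5] + [2,3].
This gives a 12×8 integer matrix of rank 7; reducing to Smith normal form yields diagonal entries (1,1,1,1,1,1,1).

From H_k ≅ ker(∂_k) / im(∂_{k+1}) we obtain:

  H_0: rank C_0 − rank ∂_1 = 6 − 5 = 1, and the invariant factors of ∂_1 are all 1, so H_0 = Z.
  H_1: rank ker ∂_1 − rank ∂_2 = (12 − 5) − 7 = 0, and the invariant factors of ∂_2 are all 1, so H_1 = 0.
  H_2: rank ker ∂_2 − rank ∂_3 = (8 − 7) − 0 = 1, and there is no ∂_3, so H_2 = Z.

(K is a triangulation of the 2-sphere S^2.)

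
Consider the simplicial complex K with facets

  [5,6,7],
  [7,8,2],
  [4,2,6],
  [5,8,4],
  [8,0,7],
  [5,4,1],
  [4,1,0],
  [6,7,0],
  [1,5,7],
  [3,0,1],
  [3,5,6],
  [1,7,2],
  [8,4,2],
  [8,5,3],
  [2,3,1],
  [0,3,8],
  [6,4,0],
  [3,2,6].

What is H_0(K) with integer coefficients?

We work with the vertex ordering 0 < 1 < 2 < 3 < 4 < 5 < 6 < 7 < 8. The simplices of K, each written with vertices in increasing order, are:

  0-simplices (9): [0], [1], [2], [3], [4], [5], [6], [7], [8]
  1-simplices (27): (27 of them)
  2-simplices (18): [0,1,3], [0,1,4], [0,3,8], [0,4,6], [0,6,7], [0,7,8], [1,2,3], [1,2,7], [1,4,5], [1,5,7], [2,3,6], [2,4,6], [2,4,8], [2,7,8], [3,5,6], [3,5,8], [4,5,8], [5,6,7]

so the chain groups are C_0 ≅ Z^9, C_1 ≅ Z^27, C_2 ≅ Z^18.

∂_1: C_1 → C_0 is given by ∂[p,q] = [q] − [p]. For instance
  ∂[5,8] = [8] − [5].
The resulting 9×27 matrix has rank 8, and its Smith normal form has invariant factors (1,1,1,1,1,1,1,1).

∂_2: C_2 → C_1 sends each 2-simplex [p,q,r] to [q,r] − [p,r] + [p,q]. For instance
  ∂[0,4,6] = [4,6] − [0,6] + [0,4],
  ∂[5,6,7] = [6,7] − [5,7] + [5,6].
The 27×18 boundary matrix has rank 17 and Smith normal form diag(1,1,1,1,1,1,1,1,1,1,1,1,1,1,1,1,1).

From H_k ≅ ker(∂_k) / im(∂_{k+1}) we obtain:

  H_0: rank C_0 − rank ∂_1 = 9 − 8 = 1, and the invariant factors of ∂_1 are all 1, so H_0 ≅ Z.

(K is a triangulation of the torus T^2.)

H_0 ≅ Z.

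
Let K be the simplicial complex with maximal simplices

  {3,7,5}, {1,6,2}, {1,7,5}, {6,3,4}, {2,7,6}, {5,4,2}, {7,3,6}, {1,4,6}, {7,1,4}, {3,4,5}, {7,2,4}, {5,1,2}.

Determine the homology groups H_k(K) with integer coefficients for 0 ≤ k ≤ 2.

H_0 ≅ Z,  H_1 ≅ Z/2Z,  H_2 = 0.

K has 7 vertices, 18 edges, 12 triangles.
rank ∂_0 = 0, rank ∂_1 = 6 ⇒ b_0 = 7 − 0 − 6 = 1; all invariant factors of ∂_1 are 1 so no torsion. So H_0 = Z.
rank ∂_1 = 6, rank ∂_2 = 12 ⇒ b_1 = 18 − 6 − 12 = 0; ∂_2 has invariant factor(s) [2] giving torsion. So H_1 = Z/2Z.
rank ∂_2 = 12, rank ∂_3 = 0 ⇒ b_2 = 12 − 12 − 0 = 0. So H_2 = 0.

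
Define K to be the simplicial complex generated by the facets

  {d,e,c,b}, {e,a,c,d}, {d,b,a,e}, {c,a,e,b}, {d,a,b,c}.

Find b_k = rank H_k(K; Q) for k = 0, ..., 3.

b_0 = 1, b_1 = 0, b_2 = 0, b_3 = 1.

Take the total order a < b < c < d < e on the vertex set. Then K (dimension 3) consists of the simplices:

  0-simplices (5): a, b, c, d, e
  1-simplices (10): ab, ac, ad, ae, bc, bd, be, cd, ce, de
  2-simplices (10): abc, abd, abe, acd, ace, ade, bcd, bce, bde, cde
  3-simplices (5): abcd, abce, abde, acde, bcde

so the chain groups are C_0 ≅ Z^5, C_1 ≅ Z^10, C_2 ≅ Z^10, C_3 ≅ Z^5.

Boundary ∂_1: C_1 → C_0 maps an edge to its endpoints' difference, ∂[p,q] = q − p. For instance
  ∂ce = e − c.
As a 5×10 matrix over Z this has rank 4, with invariant factors (1,1,1,1).

The boundary map ∂_2: C_2 → C_1 sends each 2-simplex [p,q,r] to [q,r] − [p,r] + [p,q]. For instance
  ∂bce = ce − be + bc,
  ∂bcd = cd − bd + bc.
As a 10×10 matrix over Z this has rank 6, with invariant factors (1,1,1,1,1,1).

The boundary map ∂_3: C_3 → C_2 sends each 3-simplex σ to the alternating sum Σ_i (−1)^i (σ with its i-th vertex removed). For instance
  ∂abce = bce − ace + abe − abc,
  ∂abde = bde − ade + abe − abd.
This gives a 10×5 integer matrix of rank 4; reducing to Smith normal form yields diagonal entries (1,1,1,1).

Now H_k = ker ∂_k / im ∂_{k+1}, so:

  H_0: rank C_0 − rank ∂_1 = 5 − 4 = 1, and the invariant factors of ∂_1 are all 1, so H_0 ≅ Z.
  H_1: rank ker ∂_1 − rank ∂_2 = (10 − 4) − 6 = 0, and the invariant factors of ∂_2 are all 1, so H_1 ≅ 0.
  H_2: rank ker ∂_2 − rank ∂_3 = (10 − 6) − 4 = 0, and the invariant factors of ∂_3 are all 1, so H_2 ≅ 0.
  H_3: rank ker ∂_3 − rank ∂_4 = (5 − 4) − 0 = 1, and there is no ∂_4, so H_3 ≅ Z.

Hence the Betti numbers are b_0 = 1, b_1 = 0, b_2 = 0, b_3 = 1.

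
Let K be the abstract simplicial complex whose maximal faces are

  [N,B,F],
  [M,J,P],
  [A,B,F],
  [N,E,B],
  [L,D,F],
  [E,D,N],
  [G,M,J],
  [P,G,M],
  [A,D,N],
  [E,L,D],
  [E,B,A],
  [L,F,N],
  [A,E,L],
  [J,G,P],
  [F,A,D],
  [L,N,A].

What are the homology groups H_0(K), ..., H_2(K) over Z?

H_0 ≅ Z^2,  H_1 ≅ Z_2,  H_2 ≅ Z.

Order the vertices as A < B < D < E < F < G < J < L < M < N < P. Listing each simplex with vertices in this order, K has dimension 2 with simplices:

  0-simplices (11): A, B, D, E, F, G, J, L, M, N, P
  1-simplices (24): AB, AD, AE, AF, AL, AN, BE, BF, BN, DE, DF, DL, DN, EL, EN, FL, FN, GJ, GM, GP, JM, JP, LN, MP
  2-simplices (16): ABE, ABF, ADF, ADN, AEL, ALN, BEN, BFN, DEL, DEN, DFL, FLN, GJM, GJP, GMP, JMP

giving chain groups C_0 ≅ Z^11, C_1 ≅ Z^24, C_2 ≅ Z^16.

Boundary ∂_1: C_1 → C_0 is given by ∂[p,q] = [q] − [p]. For instance
  ∂AE = E − A.
This gives a 11×24 integer matrix of rank 9; reducing to Smith normal form yields diagonal entries (1,1,1,1,1,1,1,1,1).

The boundary map ∂_2: C_2 → C_1 maps a triangle to the signed sum of its edges. For instance
  ∂ABE = BE − AE + AB,
  ∂AEL = EL − AL + AE.
This gives a 24×16 integer matrix of rank 15; reducing to Smith normal form yields diagonal entries (1,1,1,1,1,1,1,1,1,1,1,1,1,1,2).

Computing H_k = (kernel of ∂_k) / (image of ∂_{k+1}):

  H_0: rank C_0 − rank ∂_1 = 11 − 9 = 2, and the invariant factors of ∂_1 are all 1, so H_0 = Z^2.
  H_1: rank ker ∂_1 − rank ∂_2 = (24 − 9) − 15 = 0, and ∂_2 has invariant factor 2 > 1, so H_1 = Z_2.
  H_2: rank ker ∂_2 − rank ∂_3 = (16 − 15) − 0 = 1, and there is no ∂_3, so H_2 = Z.

As a check, the Euler characteristic is 11 − 24 + 16 = 3, which agrees with 2 − 0 + 1 = 3.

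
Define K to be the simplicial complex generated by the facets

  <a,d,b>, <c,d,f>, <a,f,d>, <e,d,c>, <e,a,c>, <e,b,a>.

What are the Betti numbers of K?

Fix the vertex order a < b < c < d < e < f and write every simplex with vertices in increasing order. Then dim K = 2 and the simplices of K are:

  0-simplices (6): a, b, c, d, e, f
  1-simplices (12): ab, ac, ad, ae, af, bd, be, cd, ce, cf, de, df
  2-simplices (6): abd, abe, ace, adf, cde, cdf

giving chain groups C_0 ≅ Z^6, C_1 ≅ Z^12, C_2 ≅ Z^6.

The boundary map ∂_1: C_1 → C_0 is given by ∂[p,q] = [q] − [p].
The resulting 6×12 matrix has rank 5, and its Smith normal form has invariant factors (1,1,1,1,1).

The boundary map ∂_2: C_2 → C_1 acts by ∂[p,q,r] = [q,r] − [p,r] + [p,q]. For instance
  ∂abe = be − ae + ab,
  ∂cde = de − ce + cd.
The 12×6 boundary matrix has rank 6 and Smith normal form diag(1,1,1,1,1,1).

From H_k ≅ ker(∂_k) / im(∂_{k+1}) we obtain:

  H_0: rank C_0 − rank ∂_1 = 6 − 5 = 1, and the invariant factors of ∂_1 are all 1, so H_0 ≅ Z.
  H_1: rank ker ∂_1 − rank ∂_2 = (12 − 5) − 6 = 1, and the invariant factors of ∂_2 are all 1, so H_1 ≅ Z.
  H_2: rank ker ∂_2 − rank ∂_3 = (6 − 6) − 0 = 0, and there is no ∂_3, so H_2 ≅ 0.

Hence the Betti numbers are b_0 = 1, b_1 = 1, b_2 = 0.

b_0 = 1, b_1 = 1, b_2 = 0.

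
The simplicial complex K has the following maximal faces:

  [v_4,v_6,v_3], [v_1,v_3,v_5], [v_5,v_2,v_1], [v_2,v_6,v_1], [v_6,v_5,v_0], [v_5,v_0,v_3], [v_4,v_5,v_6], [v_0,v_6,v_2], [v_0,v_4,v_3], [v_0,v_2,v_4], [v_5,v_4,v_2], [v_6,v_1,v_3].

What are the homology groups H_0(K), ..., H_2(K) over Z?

H_0 ≅ Z,  H_1 ≅ Z_2,  H_2 = 0.

Fix the vertex order v_0 < v_1 < v_2 < v_3 < v_4 < v_5 < v_6 and write every simplex with vertices in increasing order. Then dim K = 2 and the simplices of K are:

  0-simplices (7): [v_0], [v_1], [v_2], [v_3], [v_4], [v_5], [v_6]
  1-simplices (18): (18 of them)
  2-simplices (12): (12 of them)

Hence C_0 ≅ Z^7, C_1 ≅ Z^18, C_2 ≅ Z^12.

∂_1: C_1 → C_0 sends each edge [p,q] (with p < q) to q − p. For instance
  ∂[v_0,v_6] = [v_6] − [v_0].
The 7×18 boundary matrix has rank 6 and Smith normal form diag(1,1,1,1,1,1).

Boundary ∂_2: C_2 → C_1 maps a triangle to the signed sum of its edges. For instance
  ∂[v_0,v_3,v_4] = [v_3,v_4] − [v_0,v_4] + [v_0,v_3],
  ∂[v_3,v_4,v_6] = [v_4,v_6] − [v_3,v_6] + [v_3,v_4].
This gives a 18×12 integer matrix of rank 12; reducing to Smith normal form yields diagonal entries (1,1,1,1,1,1,1,1,1,1,1,2).

Computing H_k = (kernel of ∂_k) / (image of ∂_{k+1}):

  H_0: rank C_0 − rank ∂_1 = 7 − 6 = 1, and the invariant factors of ∂_1 are all 1, so H_0 ≅ Z.
  H_1: rank ker ∂_1 − rank ∂_2 = (18 − 6) − 12 = 0, and ∂_2 has invariant factor 2 > 1, so H_1 ≅ Z_2.
  H_2: rank ker ∂_2 − rank ∂_3 = (12 − 12) − 0 = 0, and there is no ∂_3, so H_2 ≅ 0.

As a check, the Euler characteristic is 7 − 18 + 12 = 1, which agrees with 1 − 0 + 0 = 1.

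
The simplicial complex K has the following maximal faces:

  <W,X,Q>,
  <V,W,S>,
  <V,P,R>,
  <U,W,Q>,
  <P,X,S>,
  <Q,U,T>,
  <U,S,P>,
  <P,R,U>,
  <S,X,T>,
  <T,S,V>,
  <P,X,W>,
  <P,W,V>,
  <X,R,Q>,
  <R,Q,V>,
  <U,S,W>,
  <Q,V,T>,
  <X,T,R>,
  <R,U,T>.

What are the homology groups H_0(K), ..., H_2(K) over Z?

H_0 = Z,  H_1 = Z ⊕ Z/2Z,  H_2 = 0.

Order the vertices as P < Q < R < S < T < U < V < W < X. Listing each simplex with vertices in this order, K has dimension 2 with simplices:

  0-simplices (9): P, Q, R, S, T, U, V, W, X
  1-simplices (27): PR, PS, PU, PV, PW, PX, QR, QT, QU, QV, QW, QX, RT, RU, RV, RX, ST, SU, SV, SW, SX, TU, TV, TX, UW, VW, WX
  2-simplices (18): PRU, PRV, PSU, PSX, PVW, PWX, QRV, QRX, QTU, QTV, QUW, QWX, RTU, RTX, STV, STX, SUW, SVW

giving chain groups C_0 ≅ Z^9, C_1 ≅ Z^27, C_2 ≅ Z^18.

The boundary map ∂_1: C_1 → C_0 is given by ∂[p,q] = [q] − [p].
The resulting 9×27 matrix has rank 8, and its Smith normal form has invariant factors (1,1,1,1,1,1,1,1).

∂_2: C_2 → C_1 maps a triangle to the signed sum of its edges. For instance
  ∂PRV = RV − PV + PR,
  ∂QUW = UW − QW + QU.
The resulting 27×18 matrix has rank 18, and its Smith normal form has invariant factors (1,1,1,1,1,1,1,1,1,1,1,1,1,1,1,1,1,2).

From H_k ≅ ker(∂_k) / im(∂_{k+1}) we obtain:

  H_0: rank C_0 − rank ∂_1 = 9 − 8 = 1, and the invariant factors of ∂_1 are all 1, so H_0 = Z.
  H_1: rank ker ∂_1 − rank ∂_2 = (27 − 8) − 18 = 1, and ∂_2 has invariant factor 2 > 1, so H_1 = Z ⊕ Z/2Z.
  H_2: rank ker ∂_2 − rank ∂_3 = (18 − 18) − 0 = 0, and there is no ∂_3, so H_2 = 0.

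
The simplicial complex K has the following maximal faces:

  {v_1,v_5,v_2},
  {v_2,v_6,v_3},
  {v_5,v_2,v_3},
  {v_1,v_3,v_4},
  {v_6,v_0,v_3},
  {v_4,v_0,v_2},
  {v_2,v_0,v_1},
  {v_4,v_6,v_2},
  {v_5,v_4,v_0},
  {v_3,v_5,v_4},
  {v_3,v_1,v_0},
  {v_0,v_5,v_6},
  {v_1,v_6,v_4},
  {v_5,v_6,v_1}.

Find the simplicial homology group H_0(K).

K has 7 vertices, 21 edges, 14 triangles.
rank ∂_0 = 0, rank ∂_1 = 6 ⇒ b_0 = 7 − 0 − 6 = 1; all invariant factors of ∂_1 are 1 so no torsion. So H_0 ≅ Z.

H_0 ≅ Z.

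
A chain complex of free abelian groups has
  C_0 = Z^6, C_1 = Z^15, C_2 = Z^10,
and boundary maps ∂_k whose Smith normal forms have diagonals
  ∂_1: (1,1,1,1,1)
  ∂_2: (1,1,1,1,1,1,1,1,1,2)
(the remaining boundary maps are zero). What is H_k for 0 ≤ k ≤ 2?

H_0: b_0 = 6 − 0 − 5 = 1; torsion from ∂_1 factors > 1: none. So H_0 ≅ Z.
H_1: b_1 = 15 − 5 − 10 = 0; torsion from ∂_2 factors > 1: [2]. So H_1 ≅ Z/2.
H_2: b_2 = 10 − 10 − 0 = 0; torsion from ∂_3 factors > 1: none. So H_2 ≅ 0.

H_0 ≅ Z,  H_1 ≅ Z/2,  H_2 = 0.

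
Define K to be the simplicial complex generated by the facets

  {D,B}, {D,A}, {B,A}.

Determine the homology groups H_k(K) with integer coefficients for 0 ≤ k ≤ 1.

Take the total order A < B < D on the vertex set. Then K (dimension 1) consists of the simplices:

  0-simplices (3): A, B, D
  1-simplices (3): AB, AD, BD

Hence C_0 ≅ Z^3, C_1 ≅ Z^3.

Boundary ∂_1: C_1 → C_0 maps an edge to its endpoints' difference, ∂[p,q] = q − p.
The 3×3 boundary matrix has rank 2 and Smith normal form diag(1,1).

Computing H_k = (kernel of ∂_k) / (image of ∂_{k+1}):

  H_0: rank C_0 − rank ∂_1 = 3 − 2 = 1, and the invariant factors of ∂_1 are all 1, so H_0 = Z.
  H_1: rank ker ∂_1 − rank ∂_2 = (3 − 2) − 0 = 1, and there is no ∂_2, so H_1 = Z.

H_0 ≅ Z,  H_1 ≅ Z.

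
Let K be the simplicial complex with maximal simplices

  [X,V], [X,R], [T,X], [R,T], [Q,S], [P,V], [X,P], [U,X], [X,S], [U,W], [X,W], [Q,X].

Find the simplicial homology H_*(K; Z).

H_0 ≅ Z,  H_1 ≅ Z^4.

Order the vertices as P < Q < R < S < T < U < V < W < X. Listing each simplex with vertices in this order, K has dimension 1 with simplices:

  0-simplices (9): P, Q, R, S, T, U, V, W, X
  1-simplices (12): PV, PX, QS, QX, RT, RX, SX, TX, UW, UX, VX, WX

Hence C_0 ≅ Z^9, C_1 ≅ Z^12.

The boundary map ∂_1: C_1 → C_0 maps an edge to its endpoints' difference, ∂[p,q] = q − p. For instance
  ∂WX = X − W.
As a 9×12 matrix over Z this has rank 8, with invariant factors (1,1,1,1,1,1,1,1).

Computing H_k = (kernel of ∂_k) / (image of ∂_{k+1}):

  H_0: rank C_0 − rank ∂_1 = 9 − 8 = 1, and the invariant factors of ∂_1 are all 1, so H_0 = Z.
  H_1: rank ker ∂_1 − rank ∂_2 = (12 − 8) − 0 = 4, and there is no ∂_2, so H_1 = Z^4.

As a check, the Euler characteristic is 9 − 12 = -3, which agrees with 1 − 4 = -3.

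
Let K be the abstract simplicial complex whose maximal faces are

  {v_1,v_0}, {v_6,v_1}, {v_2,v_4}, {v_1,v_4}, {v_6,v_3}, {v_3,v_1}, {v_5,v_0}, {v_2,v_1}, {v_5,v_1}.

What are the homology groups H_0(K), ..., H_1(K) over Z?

H_0 = Z,  H_1 = Z^3.

Order the vertices as v_0 < v_1 < v_2 < v_3 < v_4 < v_5 < v_6. Listing each simplex with vertices in this order, K has dimension 1 with simplices:

  0-simplices (7): [v_0], [v_1], [v_2], [v_3], [v_4], [v_5], [v_6]
  1-simplices (9): [v_0,v_1], [v_0,v_5], [v_1,v_2], [v_1,v_3], [v_1,v_4], [v_1,v_5], [v_1,v_6], [v_2,v_4], [v_3,v_6]

giving chain groups C_0 ≅ Z^7, C_1 ≅ Z^9.

Boundary ∂_1: C_1 → C_0 sends each edge [p,q] (with p < q) to q − p. For instance
  ∂[v_2,v_4] = [v_4] − [v_2].
As a 7×9 matrix over Z this has rank 6, with invariant factors (1,1,1,1,1,1).

From H_k ≅ ker(∂_k) / im(∂_{k+1}) we obtain:

  H_0: rank C_0 − rank ∂_1 = 7 − 6 = 1, and the invariant factors of ∂_1 are all 1, so H_0 ≅ Z.
  H_1: rank ker ∂_1 − rank ∂_2 = (9 − 6) − 0 = 3, and there is no ∂_2, so H_1 ≅ Z^3.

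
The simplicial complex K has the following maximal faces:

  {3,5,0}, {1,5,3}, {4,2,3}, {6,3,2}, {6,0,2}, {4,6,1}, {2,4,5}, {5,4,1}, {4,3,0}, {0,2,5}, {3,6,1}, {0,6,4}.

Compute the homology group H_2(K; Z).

H_2 ≅ 0.

K has 7 vertices, 18 edges, 12 triangles.
rank ∂_2 = 12, rank ∂_3 = 0 ⇒ b_2 = 12 − 12 − 0 = 0. So H_2 ≅ 0.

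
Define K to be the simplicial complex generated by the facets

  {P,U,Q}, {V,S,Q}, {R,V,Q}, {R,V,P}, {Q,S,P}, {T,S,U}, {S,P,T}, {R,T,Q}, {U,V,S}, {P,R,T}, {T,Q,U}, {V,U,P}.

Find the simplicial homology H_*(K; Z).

Take the total order P < Q < R < S < T < U < V on the vertex set. Then K (dimension 2) consists of the simplices:

  0-simplices (7): P, Q, R, S, T, U, V
  1-simplices (18): PQ, PR, PS, PT, PU, PV, QR, QS, QT, QU, QV, RT, RV, ST, SU, SV, TU, UV
  2-simplices (12): PQS, PQU, PRT, PRV, PST, PUV, QRT, QRV, QSV, QTU, STU, SUV

Hence C_0 ≅ Z^7, C_1 ≅ Z^18, C_2 ≅ Z^12.

Boundary ∂_1: C_1 → C_0 is given by ∂[p,q] = [q] − [p].
As a 7×18 matrix over Z this has rank 6, with invariant factors (1,1,1,1,1,1).

The boundary map ∂_2: C_2 → C_1 sends each 2-simplex [p,q,r] to [q,r] − [p,r] + [p,q]. For instance
  ∂QRT = RT − QT + QR,
  ∂QTU = TU − QU + QT.
The resulting 18×12 matrix has rank 12, and its Smith normal form has invariant factors (1,1,1,1,1,1,1,1,1,1,1,2).

From H_k ≅ ker(∂_k) / im(∂_{k+1}) we obtain:

  H_0: rank C_0 − rank ∂_1 = 7 − 6 = 1, and the invariant factors of ∂_1 are all 1, so H_0 ≅ Z.
  H_1: rank ker ∂_1 − rank ∂_2 = (18 − 6) − 12 = 0, and ∂_2 has invariant factor 2 > 1, so H_1 ≅ Z/2Z.
  H_2: rank ker ∂_2 − rank ∂_3 = (12 − 12) − 0 = 0, and there is no ∂_3, so H_2 ≅ 0.

H_0 = Z,  H_1 = Z/2Z,  H_2 = 0.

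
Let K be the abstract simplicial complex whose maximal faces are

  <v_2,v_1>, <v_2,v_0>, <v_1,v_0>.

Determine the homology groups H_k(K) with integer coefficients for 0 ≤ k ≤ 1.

H_0 ≅ Z,  H_1 ≅ Z.

Take the total order v_0 < v_1 < v_2 on the vertex set. Then K (dimension 1) consists of the simplices:

  0-simplices (3): [v_0], [v_1], [v_2]
  1-simplices (3): [v_0,v_1], [v_0,v_2], [v_1,v_2]

giving chain groups C_0 ≅ Z^3, C_1 ≅ Z^3.

Boundary ∂_1: C_1 → C_0 sends each edge [p,q] (with p < q) to q − p. For instance
  ∂[v_0,v_2] = [v_2] − [v_0].
The resulting 3×3 matrix has rank 2, and its Smith normal form has invariant factors (1,1).

From H_k ≅ ker(∂_k) / im(∂_{k+1}) we obtain:

  H_0: rank C_0 − rank ∂_1 = 3 − 2 = 1, and the invariant factors of ∂_1 are all 1, so H_0 ≅ Z.
  H_1: rank ker ∂_1 − rank ∂_2 = (3 − 2) − 0 = 1, and there is no ∂_2, so H_1 ≅ Z.

As a check, the Euler characteristic is 3 − 3 = 0, which agrees with 1 − 1 = 0.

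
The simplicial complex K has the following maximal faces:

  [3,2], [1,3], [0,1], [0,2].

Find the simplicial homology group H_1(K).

Take the total order 0 < 1 < 2 < 3 on the vertex set. Then K (dimension 1) consists of the simplices:

  0-simplices (4): [0], [1], [2], [3]
  1-simplices (4): [0,1], [0,2], [1,3], [2,3]

giving chain groups C_0 ≅ Z^4, C_1 ≅ Z^4.

Boundary ∂_1: C_1 → C_0 sends each edge [p,q] (with p < q) to q − p.
The 4×4 boundary matrix has rank 3 and Smith normal form diag(1,1,1).

Computing H_k = (kernel of ∂_k) / (image of ∂_{k+1}):

  H_1: rank ker ∂_1 − rank ∂_2 = (4 − 3) − 0 = 1, and there is no ∂_2, so H_1 = Z.

H_1 = Z.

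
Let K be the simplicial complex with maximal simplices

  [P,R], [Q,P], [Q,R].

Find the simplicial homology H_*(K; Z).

Take the total order P < Q < R on the vertex set. Then K (dimension 1) consists of the simplices:

  0-simplices (3): P, Q, R
  1-simplices (3): PQ, PR, QR

so the chain groups are C_0 ≅ Z^3, C_1 ≅ Z^3.

The boundary map ∂_1: C_1 → C_0 sends each edge [p,q] (with p < q) to q − p. For instance
  ∂PQ = Q − P.
This gives a 3×3 integer matrix of rank 2; reducing to Smith normal form yields diagonal entries (1,1).

Now H_k = ker ∂_k / im ∂_{k+1}, so:

  H_0: rank C_0 − rank ∂_1 = 3 − 2 = 1, and the invariant factors of ∂_1 are all 1, so H_0 = Z.
  H_1: rank ker ∂_1 − rank ∂_2 = (3 − 2) − 0 = 1, and there is no ∂_2, so H_1 = Z.

(K is a triangulation of the circle S^1.)

H_0 = Z,  H_1 = Z.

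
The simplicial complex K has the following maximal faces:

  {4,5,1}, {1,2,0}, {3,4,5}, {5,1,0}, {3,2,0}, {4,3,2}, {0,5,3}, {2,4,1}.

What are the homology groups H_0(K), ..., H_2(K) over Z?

We work with the vertex ordering 0 < 1 < 2 < 3 < 4 < 5. The simplices of K, each written with vertices in increasing order, are:

  0-simplices (6): [0], [1], [2], [3], [4], [5]
  1-simplices (12): [0,1], [0,2], [0,3], [0,5], [1,2], [1,4], [1,5], [2,3], [2,4], [3,4], [3,5], [4,5]
  2-simplices (8): [0,1,2], [0,1,5], [0,2,3], [0,3,5], [1,2,4], [1,4,5], [2,3,4], [3,4,5]

so the chain groups are C_0 ≅ Z^6, C_1 ≅ Z^12, C_2 ≅ Z^8.

∂_1: C_1 → C_0 is given by ∂[p,q] = [q] − [p]. For instance
  ∂[1,4] = [4] − [1].
As a 6×12 matrix over Z this has rank 5, with invariant factors (1,1,1,1,1).

Boundary ∂_2: C_2 → C_1 sends each 2-simplex [p,q,r] to [q,r] − [p,r] + [p,q]. For instance
  ∂[0,2,3] = [2,3] − [0,3] + [0,2],
  ∂[0,1,5] = [1,5] − [0,5] + [0,1].
The resulting 12×8 matrix has rank 7, and its Smith normal form has invariant factors (1,1,1,1,1,1,1).

Now H_k = ker ∂_k / im ∂_{k+1}, so:

  H_0: rank C_0 − rank ∂_1 = 6 − 5 = 1, and the invariant factors of ∂_1 are all 1, so H_0 = Z.
  H_1: rank ker ∂_1 − rank ∂_2 = (12 − 5) − 7 = 0, and the invariant factors of ∂_2 are all 1, so H_1 = 0.
  H_2: rank ker ∂_2 − rank ∂_3 = (8 − 7) − 0 = 1, and there is no ∂_3, so H_2 = Z.

H_0 ≅ Z,  H_1 = 0,  H_2 ≅ Z.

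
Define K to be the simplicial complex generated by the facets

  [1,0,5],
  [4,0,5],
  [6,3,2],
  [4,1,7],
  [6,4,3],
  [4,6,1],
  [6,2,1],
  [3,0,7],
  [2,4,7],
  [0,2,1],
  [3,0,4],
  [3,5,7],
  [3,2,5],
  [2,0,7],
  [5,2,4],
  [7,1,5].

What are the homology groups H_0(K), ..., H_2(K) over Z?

Order the vertices as 0 < 1 < 2 < 3 < 4 < 5 < 6 < 7. Listing each simplex with vertices in this order, K has dimension 2 with simplices:

  0-simplices (8): [0], [1], [2], [3], [4], [5], [6], [7]
  1-simplices (24): (24 of them)
  2-simplices (16): [0,1,2], [0,1,5], [0,2,7], [0,3,4], [0,3,7], [0,4,5], [1,2,6], [1,4,6], [1,4,7], [1,5,7], [2,3,5], [2,3,6], [2,4,5], [2,4,7], [3,4,6], [3,5,7]

so the chain groups are C_0 ≅ Z^8, C_1 ≅ Z^24, C_2 ≅ Z^16.

Boundary ∂_1: C_1 → C_0 maps an edge to its endpoints' difference, ∂[p,q] = q − p. For instance
  ∂[1,2] = [2] − [1].
As a 8×24 matrix over Z this has rank 7, with invariant factors (1,1,1,1,1,1,1).

∂_2: C_2 → C_1 sends each 2-simplex [p,q,r] to [q,r] − [p,r] + [p,q]. For instance
  ∂[1,4,6] = [4,6] − [1,6] + [1,4],
  ∂[1,4,7] = [4,7] − [1,7] + [1,4].
The 24×16 boundary matrix has rank 15 and Smith normal form diag(1,1,1,1,1,1,1,1,1,1,1,1,1,1,1).

Reading off H_k = ker ∂_k / im ∂_{k+1}:

  H_0: rank C_0 − rank ∂_1 = 8 − 7 = 1, and the invariant factors of ∂_1 are all 1, so H_0 = Z.
  H_1: rank ker ∂_1 − rank ∂_2 = (24 − 7) − 15 = 2, and the invariant factors of ∂_2 are all 1, so H_1 = Z^2.
  H_2: rank ker ∂_2 − rank ∂_3 = (16 − 15) − 0 = 1, and there is no ∂_3, so H_2 = Z.

H_0 ≅ Z,  H_1 ≅ Z^2,  H_2 ≅ Z.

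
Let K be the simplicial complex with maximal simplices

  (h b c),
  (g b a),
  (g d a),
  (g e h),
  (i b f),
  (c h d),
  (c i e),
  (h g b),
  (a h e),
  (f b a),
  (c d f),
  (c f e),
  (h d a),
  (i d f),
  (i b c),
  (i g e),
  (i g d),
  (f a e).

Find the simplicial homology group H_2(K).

H_2 = 0.

Take the total order a < b < c < d < e < f < g < h < i on the vertex set. Then K (dimension 2) consists of the simplices:

  0-simplices (9): a, b, c, d, e, f, g, h, i
  1-simplices (27): ab, ad, ae, af, ag, ah, bc, bf, bg, bh, bi, cd, ce, cf, ch, ci, df, dg, dh, di, ef, eg, eh, ei, fi, gh, gi
  2-simplices (18): abf, abg, adg, adh, aef, aeh, bch, bci, bfi, bgh, cdf, cdh, cef, cei, dfi, dgi, egh, egi

giving chain groups C_0 ≅ Z^9, C_1 ≅ Z^27, C_2 ≅ Z^18.

The boundary map ∂_1: C_1 → C_0 sends each edge [p,q] (with p < q) to q − p.
This gives a 9×27 integer matrix of rank 8; reducing to Smith normal form yields diagonal entries (1,1,1,1,1,1,1,1).

The boundary map ∂_2: C_2 → C_1 maps a triangle to the signed sum of its edges. For instance
  ∂bch = ch − bh + bc,
  ∂cdh = dh − ch + cd.
As a 27×18 matrix over Z this has rank 18, with invariant factors (1,1,1,1,1,1,1,1,1,1,1,1,1,1,1,1,1,2).

Now H_k = ker ∂_k / im ∂_{k+1}, so:

  H_2: rank ker ∂_2 − rank ∂_3 = (18 − 18) − 0 = 0, and there is no ∂_3, so H_2 ≅ 0.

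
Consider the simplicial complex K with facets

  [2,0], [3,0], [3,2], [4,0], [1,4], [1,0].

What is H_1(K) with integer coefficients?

We work with the vertex ordering 0 < 1 < 2 < 3 < 4. The simplices of K, each written with vertices in increasing order, are:

  0-simplices (5): [0], [1], [2], [3], [4]
  1-simplices (6): [0,1], [0,2], [0,3], [0,4], [1,4], [2,3]

so the chain groups are C_0 ≅ Z^5, C_1 ≅ Z^6.

∂_1: C_1 → C_0 sends each edge [p,q] (with p < q) to q − p. For instance
  ∂[1,4] = [4] − [1].
This gives a 5×6 integer matrix of rank 4; reducing to Smith normal form yields diagonal entries (1,1,1,1).

Now H_k = ker ∂_k / im ∂_{k+1}, so:

  H_1: rank ker ∂_1 − rank ∂_2 = (6 − 4) − 0 = 2, and there is no ∂_2, so H_1 ≅ Z^2.

H_1 = Z^2.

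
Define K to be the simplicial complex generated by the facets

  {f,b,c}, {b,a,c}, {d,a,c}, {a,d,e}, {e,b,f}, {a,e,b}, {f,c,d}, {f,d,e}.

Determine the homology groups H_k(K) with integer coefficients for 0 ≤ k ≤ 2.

Fix the vertex order a < b < c < d < e < f and write every simplex with vertices in increasing order. Then dim K = 2 and the simplices of K are:

  0-simplices (6): a, b, c, d, e, f
  1-simplices (12): ab, ac, ad, ae, bc, be, bf, cd, cf, de, df, ef
  2-simplices (8): abc, abe, acd, ade, bcf, bef, cdf, def

so the chain groups are C_0 ≅ Z^6, C_1 ≅ Z^12, C_2 ≅ Z^8.

Boundary ∂_1: C_1 → C_0 is given by ∂[p,q] = [q] − [p]. For instance
  ∂be = e − b.
The 6×12 boundary matrix has rank 5 and Smith normal form diag(1,1,1,1,1).

The boundary map ∂_2: C_2 → C_1 acts by ∂[p,q,r] = [q,r] − [p,r] + [p,q]. For instance
  ∂abc = bc − ac + ab,
  ∂def = ef − df + de.
As a 12×8 matrix over Z this has rank 7, with invariant factors (1,1,1,1,1,1,1).

Reading off H_k = ker ∂_k / im ∂_{k+1}:

  H_0: rank C_0 − rank ∂_1 = 6 − 5 = 1, and the invariant factors of ∂_1 are all 1, so H_0 ≅ Z.
  H_1: rank ker ∂_1 − rank ∂_2 = (12 − 5) − 7 = 0, and the invariant factors of ∂_2 are all 1, so H_1 ≅ 0.
  H_2: rank ker ∂_2 − rank ∂_3 = (8 − 7) − 0 = 1, and there is no ∂_3, so H_2 ≅ Z.

As a check, the Euler characteristic is 6 − 12 + 8 = 2, which agrees with 1 − 0 + 1 = 2.

H_0 ≅ Z,  H_1 = 0,  H_2 ≅ Z.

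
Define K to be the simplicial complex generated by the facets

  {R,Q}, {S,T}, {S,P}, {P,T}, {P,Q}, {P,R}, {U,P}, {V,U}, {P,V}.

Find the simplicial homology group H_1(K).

Fix the vertex order P < Q < R < S < T < U < V and write every simplex with vertices in increasing order. Then dim K = 1 and the simplices of K are:

  0-simplices (7): P, Q, R, S, T, U, V
  1-simplices (9): PQ, PR, PS, PT, PU, PV, QR, ST, UV

giving chain groups C_0 ≅ Z^7, C_1 ≅ Z^9.

The boundary map ∂_1: C_1 → C_0 sends each edge [p,q] (with p < q) to q − p. For instance
  ∂PS = S − P.
As a 7×9 matrix over Z this has rank 6, with invariant factors (1,1,1,1,1,1).

Reading off H_k = ker ∂_k / im ∂_{k+1}:

  H_1: rank ker ∂_1 − rank ∂_2 = (9 − 6) − 0 = 3, and there is no ∂_2, so H_1 ≅ Z^3.

H_1 ≅ Z^3.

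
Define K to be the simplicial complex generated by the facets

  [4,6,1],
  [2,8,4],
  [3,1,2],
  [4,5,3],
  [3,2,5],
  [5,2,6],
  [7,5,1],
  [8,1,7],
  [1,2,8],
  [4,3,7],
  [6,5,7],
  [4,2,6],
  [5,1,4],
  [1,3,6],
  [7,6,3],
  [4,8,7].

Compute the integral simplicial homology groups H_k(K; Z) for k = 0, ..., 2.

Fix the vertex order 1 < 2 < 3 < 4 < 5 < 6 < 7 < 8 and write every simplex with vertices in increasing order. Then dim K = 2 and the simplices of K are:

  0-simplices (8): [1], [2], [3], [4], [5], [6], [7], [8]
  1-simplices (24): (24 of them)
  2-simplices (16): [1,2,3], [1,2,8], [1,3,6], [1,4,5], [1,4,6], [1,5,7], [1,7,8], [2,3,5], [2,4,6], [2,4,8], [2,5,6], [3,4,5], [3,4,7], [3,6,7], [4,7,8], [5,6,7]

giving chain groups C_0 ≅ Z^8, C_1 ≅ Z^24, C_2 ≅ Z^16.

Boundary ∂_1: C_1 → C_0 sends each edge [p,q] (with p < q) to q − p.
As a 8×24 matrix over Z this has rank 7, with invariant factors (1,1,1,1,1,1,1).

Boundary ∂_2: C_2 → C_1 acts by ∂[p,q,r] = [q,r] − [p,r] + [p,q]. For instance
  ∂[1,4,6] = [4,6] − [1,6] + [1,4],
  ∂[2,5,6] = [5,6] − [2,6] + [2,5].
The 24×16 boundary matrix has rank 15 and Smith normal form diag(1,1,1,1,1,1,1,1,1,1,1,1,1,1,1).

From H_k ≅ ker(∂_k) / im(∂_{k+1}) we obtain:

  H_0: rank C_0 − rank ∂_1 = 8 − 7 = 1, and the invariant factors of ∂_1 are all 1, so H_0 ≅ Z.
  H_1: rank ker ∂_1 − rank ∂_2 = (24 − 7) − 15 = 2, and the invariant factors of ∂_2 are all 1, so H_1 ≅ Z^2.
  H_2: rank ker ∂_2 − rank ∂_3 = (16 − 15) − 0 = 1, and there is no ∂_3, so H_2 ≅ Z.

H_0 ≅ Z,  H_1 ≅ Z^2,  H_2 ≅ Z.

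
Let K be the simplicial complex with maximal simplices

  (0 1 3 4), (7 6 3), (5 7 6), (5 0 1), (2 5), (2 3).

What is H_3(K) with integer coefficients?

We work with the vertex ordering 0 < 1 < 2 < 3 < 4 < 5 < 6 < 7. The simplices of K, each written with vertices in increasing order, are:

  0-simplices (8): [0], [1], [2], [3], [4], [5], [6], [7]
  1-simplices (15): [0,1], [0,3], [0,4], [0,5], [1,3], [1,4], [1,5], [2,3], [2,5], [3,4], [3,6], [3,7], [5,6], [5,7], [6,7]
  2-simplices (7): [0,1,3], [0,1,4], [0,1,5], [0,3,4], [1,3,4], [3,6,7], [5,6,7]
  3-simplices (1): [0,1,3,4]

Hence C_0 ≅ Z^8, C_1 ≅ Z^15, C_2 ≅ Z^7, C_3 ≅ Z^1.

The boundary map ∂_1: C_1 → C_0 is given by ∂[p,q] = [q] − [p].
The resulting 8×15 matrix has rank 7, and its Smith normal form has invariant factors (1,1,1,1,1,1,1).

∂_2: C_2 → C_1 acts by ∂[p,q,r] = [q,r] − [p,r] + [p,q]. For instance
  ∂[0,1,3] = [1,3] − [0,3] + [0,1],
  ∂[0,1,5] = [1,5] − [0,5] + [0,1].
The resulting 15×7 matrix has rank 6, and its Smith normal form has invariant factors (1,1,1,1,1,1).

∂_3: C_3 → C_2 sends each 3-simplex σ to the alternating sum Σ_i (−1)^i (σ with its i-th vertex removed). For instance
  ∂[0,1,3,4] = [1,3,4] − [0,3,4] + [0,1,4] − [0,1,3].
This gives a 7×1 integer matrix of rank 1; reducing to Smith normal form yields diagonal entries (1).

Now H_k = ker ∂_k / im ∂_{k+1}, so:

  H_3: rank ker ∂_3 − rank ∂_4 = (1 − 1) − 0 = 0, and there is no ∂_4, so H_3 ≅ 0.

H_3 ≅ 0.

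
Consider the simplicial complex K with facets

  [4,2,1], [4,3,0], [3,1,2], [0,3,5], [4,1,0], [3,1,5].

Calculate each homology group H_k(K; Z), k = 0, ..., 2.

H_0 ≅ Z,  H_1 ≅ Z,  H_2 = 0.

We work with the vertex ordering 0 < 1 < 2 < 3 < 4 < 5. The simplices of K, each written with vertices in increasing order, are:

  0-simplices (6): [0], [1], [2], [3], [4], [5]
  1-simplices (12): [0,1], [0,3], [0,4], [0,5], [1,2], [1,3], [1,4], [1,5], [2,3], [2,4], [3,4], [3,5]
  2-simplices (6): [0,1,4], [0,3,4], [0,3,5], [1,2,3], [1,2,4], [1,3,5]

giving chain groups C_0 ≅ Z^6, C_1 ≅ Z^12, C_2 ≅ Z^6.

∂_1: C_1 → C_0 is given by ∂[p,q] = [q] − [p]. For instance
  ∂[0,4] = [4] − [0].
This gives a 6×12 integer matrix of rank 5; reducing to Smith normal form yields diagonal entries (1,1,1,1,1).

The boundary map ∂_2: C_2 → C_1 acts by ∂[p,q,r] = [q,r] − [p,r] + [p,q]. For instance
  ∂[0,3,4] = [3,4] − [0,4] + [0,3],
  ∂[0,3,5] = [3,5] − [0,5] + [0,3].
The 12×6 boundary matrix has rank 6 and Smith normal form diag(1,1,1,1,1,1).

Reading off H_k = ker ∂_k / im ∂_{k+1}:

  H_0: rank C_0 − rank ∂_1 = 6 − 5 = 1, and the invariant factors of ∂_1 are all 1, so H_0 ≅ Z.
  H_1: rank ker ∂_1 − rank ∂_2 = (12 − 5) − 6 = 1, and the invariant factors of ∂_2 are all 1, so H_1 ≅ Z.
  H_2: rank ker ∂_2 − rank ∂_3 = (6 − 6) − 0 = 0, and there is no ∂_3, so H_2 ≅ 0.

(K is a triangulation of the cylinder S^1 x I.)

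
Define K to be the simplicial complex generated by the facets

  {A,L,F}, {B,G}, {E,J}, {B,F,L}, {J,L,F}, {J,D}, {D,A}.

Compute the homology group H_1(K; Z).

Take the total order A < B < D < E < F < G < J < L on the vertex set. Then K (dimension 2) consists of the simplices:

  0-simplices (8): A, B, D, E, F, G, J, L
  1-simplices (11): AD, AF, AL, BF, BG, BL, DJ, EJ, FJ, FL, JL
  2-simplices (3): AFL, BFL, FJL

giving chain groups C_0 ≅ Z^8, C_1 ≅ Z^11, C_2 ≅ Z^3.

The boundary map ∂_1: C_1 → C_0 is given by ∂[p,q] = [q] − [p]. For instance
  ∂DJ = J − D.
The resulting 8×11 matrix has rank 7, and its Smith normal form has invariant factors (1,1,1,1,1,1,1).

The boundary map ∂_2: C_2 → C_1 sends each 2-simplex [p,q,r] to [q,r] − [p,r] + [p,q]. For instance
  ∂AFL = FL − AL + AF,
  ∂FJL = JL − FL + FJ.
The resulting 11×3 matrix has rank 3, and its Smith normal form has invariant factors (1,1,1).

Reading off H_k = ker ∂_k / im ∂_{k+1}:

  H_1: rank ker ∂_1 − rank ∂_2 = (11 − 7) − 3 = 1, and the invariant factors of ∂_2 are all 1, so H_1 ≅ Z.

H_1 ≅ Z.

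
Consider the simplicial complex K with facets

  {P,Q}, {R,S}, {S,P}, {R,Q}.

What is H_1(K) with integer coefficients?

H_1 ≅ Z.

We work with the vertex ordering P < Q < R < S. The simplices of K, each written with vertices in increasing order, are:

  0-simplices (4): P, Q, R, S
  1-simplices (4): PQ, PS, QR, RS

so the chain groups are C_0 ≅ Z^4, C_1 ≅ Z^4.

Boundary ∂_1: C_1 → C_0 is given by ∂[p,q] = [q] − [p].
This gives a 4×4 integer matrix of rank 3; reducing to Smith normal form yields diagonal entries (1,1,1).

From H_k ≅ ker(∂_k) / im(∂_{k+1}) we obtain:

  H_1: rank ker ∂_1 − rank ∂_2 = (4 − 3) − 0 = 1, and there is no ∂_2, so H_1 ≅ Z.

(K is a triangulation of the circle S^1.)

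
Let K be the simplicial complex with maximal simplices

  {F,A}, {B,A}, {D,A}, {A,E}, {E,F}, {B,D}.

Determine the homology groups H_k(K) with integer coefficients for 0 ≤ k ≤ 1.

Fix the vertex order A < B < D < E < F and write every simplex with vertices in increasing order. Then dim K = 1 and the simplices of K are:

  0-simplices (5): A, B, D, E, F
  1-simplices (6): AB, AD, AE, AF, BD, EF

so the chain groups are C_0 ≅ Z^5, C_1 ≅ Z^6.

∂_1: C_1 → C_0 maps an edge to its endpoints' difference, ∂[p,q] = q − p. For instance
  ∂AD = D − A.
The resulting 5×6 matrix has rank 4, and its Smith normal form has invariant factors (1,1,1,1).

Now H_k = ker ∂_k / im ∂_{k+1}, so:

  H_0: rank C_0 − rank ∂_1 = 5 − 4 = 1, and the invariant factors of ∂_1 are all 1, so H_0 ≅ Z.
  H_1: rank ker ∂_1 − rank ∂_2 = (6 − 4) − 0 = 2, and there is no ∂_2, so H_1 ≅ Z^2.

(K is a triangulation of a wedge of 2 circles.)

H_0 ≅ Z,  H_1 ≅ Z^2.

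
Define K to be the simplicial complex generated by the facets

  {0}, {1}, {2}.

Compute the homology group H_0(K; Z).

Order the vertices as 0 < 1 < 2. Listing each simplex with vertices in this order, K has dimension 0 with simplices:

  0-simplices (3): [0], [1], [2]

so the chain groups are C_0 ≅ Z^3.

From H_k ≅ ker(∂_k) / im(∂_{k+1}) we obtain:

  H_0: rank C_0 − rank ∂_1 = 3 − 0 = 3, and there is no ∂_1, so H_0 ≅ Z^3.

H_0 = Z^3.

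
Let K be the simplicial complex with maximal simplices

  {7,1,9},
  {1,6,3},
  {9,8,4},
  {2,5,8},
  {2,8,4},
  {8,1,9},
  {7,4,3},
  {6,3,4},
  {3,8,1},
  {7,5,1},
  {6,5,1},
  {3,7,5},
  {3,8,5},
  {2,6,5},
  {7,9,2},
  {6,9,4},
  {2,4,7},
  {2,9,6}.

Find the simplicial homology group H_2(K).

H_2 = 0.

Fix the vertex order 1 < 2 < 3 < 4 < 5 < 6 < 7 < 8 < 9 and write every simplex with vertices in increasing order. Then dim K = 2 and the simplices of K are:

  0-simplices (9): [1], [2], [3], [4], [5], [6], [7], [8], [9]
  1-simplices (27): (27 of them)
  2-simplices (18): [1,3,6], [1,3,8], [1,5,6], [1,5,7], [1,7,9], [1,8,9], [2,4,7], [2,4,8], [2,5,6], [2,5,8], [2,6,9], [2,7,9], [3,4,6], [3,4,7], [3,5,7], [3,5,8], [4,6,9], [4,8,9]

so the chain groups are C_0 ≅ Z^9, C_1 ≅ Z^27, C_2 ≅ Z^18.

Boundary ∂_1: C_1 → C_0 maps an edge to its endpoints' difference, ∂[p,q] = q − p.
As a 9×27 matrix over Z this has rank 8, with invariant factors (1,1,1,1,1,1,1,1).

The boundary map ∂_2: C_2 → C_1 maps a triangle to the signed sum of its edges. For instance
  ∂[2,5,8] = [5,8] − [2,8] + [2,5],
  ∂[2,7,9] = [7,9] − [2,9] + [2,7].
The 27×18 boundary matrix has rank 18 and Smith normal form diag(1,1,1,1,1,1,1,1,1,1,1,1,1,1,1,1,1,2).

From H_k ≅ ker(∂_k) / im(∂_{k+1}) we obtain:

  H_2: rank ker ∂_2 − rank ∂_3 = (18 − 18) − 0 = 0, and there is no ∂_3, so H_2 = 0.

(K is a triangulation of the Klein bottle.)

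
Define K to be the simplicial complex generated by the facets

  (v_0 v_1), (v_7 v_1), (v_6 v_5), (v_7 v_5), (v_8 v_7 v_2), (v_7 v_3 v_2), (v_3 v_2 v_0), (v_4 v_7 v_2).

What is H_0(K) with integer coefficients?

Take the total order v_0 < v_1 < v_2 < v_3 < v_4 < v_5 < v_6 < v_7 < v_8 on the vertex set. Then K (dimension 2) consists of the simplices:

  0-simplices (9): [v_0], [v_1], [v_2], [v_3], [v_4], [v_5], [v_6], [v_7], [v_8]
  1-simplices (13): [v_0,v_1], [v_0,v_2], [v_0,v_3], [v_1,v_7], [v_2,v_3], [v_2,v_4], [v_2,v_7], [v_2,v_8], [v_3,v_7], [v_4,v_7], [v_5,v_6], [v_5,v_7], [v_7,v_8]
  2-simplices (4): [v_0,v_2,v_3], [v_2,v_3,v_7], [v_2,v_4,v_7], [v_2,v_7,v_8]

so the chain groups are C_0 ≅ Z^9, C_1 ≅ Z^13, C_2 ≅ Z^4.

∂_1: C_1 → C_0 is given by ∂[p,q] = [q] − [p]. For instance
  ∂[v_2,v_3] = [v_3] − [v_2].
The 9×13 boundary matrix has rank 8 and Smith normal form diag(1,1,1,1,1,1,1,1).

The boundary map ∂_2: C_2 → C_1 sends each 2-simplex [p,q,r] to [q,r] − [p,r] + [p,q]. For instance
  ∂[v_2,v_4,v_7] = [v_4,v_7] − [v_2,v_7] + [v_2,v_4],
  ∂[v_2,v_7,v_8] = [v_7,v_8] − [v_2,v_8] + [v_2,v_7].
The 13×4 boundary matrix has rank 4 and Smith normal form diag(1,1,1,1).

Now H_k = ker ∂_k / im ∂_{k+1}, so:

  H_0: rank C_0 − rank ∂_1 = 9 − 8 = 1, and the invariant factors of ∂_1 are all 1, so H_0 ≅ Z.

H_0 = Z.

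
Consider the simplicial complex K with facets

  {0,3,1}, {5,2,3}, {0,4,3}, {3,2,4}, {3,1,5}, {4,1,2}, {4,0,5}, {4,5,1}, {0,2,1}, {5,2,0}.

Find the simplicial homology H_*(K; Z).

H_0 = Z,  H_1 = Z/2,  H_2 = 0.

K has 6 vertices, 15 edges, 10 triangles.
rank ∂_0 = 0, rank ∂_1 = 5 ⇒ b_0 = 6 − 0 − 5 = 1; all invariant factors of ∂_1 are 1 so no torsion. So H_0 ≅ Z.
rank ∂_1 = 5, rank ∂_2 = 10 ⇒ b_1 = 15 − 5 − 10 = 0; ∂_2 has invariant factor(s) [2] giving torsion. So H_1 ≅ Z/2.
rank ∂_2 = 10, rank ∂_3 = 0 ⇒ b_2 = 10 − 10 − 0 = 0. So H_2 ≅ 0.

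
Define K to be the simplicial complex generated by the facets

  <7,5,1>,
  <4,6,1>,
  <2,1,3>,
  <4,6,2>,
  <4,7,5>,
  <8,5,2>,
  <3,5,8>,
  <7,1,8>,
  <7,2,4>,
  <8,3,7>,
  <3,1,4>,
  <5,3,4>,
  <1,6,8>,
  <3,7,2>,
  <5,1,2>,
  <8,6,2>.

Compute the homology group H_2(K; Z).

H_2 ≅ Z.

Order the vertices as 1 < 2 < 3 < 4 < 5 < 6 < 7 < 8. Listing each simplex with vertices in this order, K has dimension 2 with simplices:

  0-simplices (8): [1], [2], [3], [4], [5], [6], [7], [8]
  1-simplices (24): (24 of them)
  2-simplices (16): [1,2,3], [1,2,5], [1,3,4], [1,4,6], [1,5,7], [1,6,8], [1,7,8], [2,3,7], [2,4,6], [2,4,7], [2,5,8], [2,6,8], [3,4,5], [3,5,8], [3,7,8], [4,5,7]

Hence C_0 ≅ Z^8, C_1 ≅ Z^24, C_2 ≅ Z^16.

Boundary ∂_1: C_1 → C_0 is given by ∂[p,q] = [q] − [p].
This gives a 8×24 integer matrix of rank 7; reducing to Smith normal form yields diagonal entries (1,1,1,1,1,1,1).

Boundary ∂_2: C_2 → C_1 maps a triangle to the signed sum of its edges. For instance
  ∂[1,6,8] = [6,8] − [1,8] + [1,6],
  ∂[2,4,7] = [4,7] − [2,7] + [2,4].
The 24×16 boundary matrix has rank 15 and Smith normal form diag(1,1,1,1,1,1,1,1,1,1,1,1,1,1,1).

Now H_k = ker ∂_k / im ∂_{k+1}, so:

  H_2: rank ker ∂_2 − rank ∂_3 = (16 − 15) − 0 = 1, and there is no ∂_3, so H_2 ≅ Z.

(K is a triangulation of the torus T^2.)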